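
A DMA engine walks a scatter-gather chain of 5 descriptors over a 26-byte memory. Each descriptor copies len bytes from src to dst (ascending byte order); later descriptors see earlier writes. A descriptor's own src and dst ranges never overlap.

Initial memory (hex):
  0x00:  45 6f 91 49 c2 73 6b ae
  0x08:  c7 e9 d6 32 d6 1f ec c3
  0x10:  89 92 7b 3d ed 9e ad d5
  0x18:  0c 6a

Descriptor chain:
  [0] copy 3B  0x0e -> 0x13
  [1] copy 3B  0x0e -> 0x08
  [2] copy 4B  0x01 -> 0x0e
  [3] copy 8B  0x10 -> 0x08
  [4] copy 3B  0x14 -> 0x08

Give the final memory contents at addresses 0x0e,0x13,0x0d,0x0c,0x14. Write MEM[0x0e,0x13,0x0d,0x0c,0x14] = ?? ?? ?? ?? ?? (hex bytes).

MEM[0x0e,0x13,0x0d,0x0c,0x14] = ad ec 89 c3 c3

D0: mem[0x13..0x15] <- [ec c3 89]
D1: mem[0x08..0x0a] <- [ec c3 89]
D2: mem[0x0e..0x11] <- [6f 91 49 c2]
D3: mem[0x08..0x0f] <- [49 c2 7b ec c3 89 ad d5]
D4: mem[0x08..0x0a] <- [c3 89 ad]
query mem[0x0e]=0xad, mem[0x13]=0xec, mem[0x0d]=0x89, mem[0x0c]=0xc3, mem[0x14]=0xc3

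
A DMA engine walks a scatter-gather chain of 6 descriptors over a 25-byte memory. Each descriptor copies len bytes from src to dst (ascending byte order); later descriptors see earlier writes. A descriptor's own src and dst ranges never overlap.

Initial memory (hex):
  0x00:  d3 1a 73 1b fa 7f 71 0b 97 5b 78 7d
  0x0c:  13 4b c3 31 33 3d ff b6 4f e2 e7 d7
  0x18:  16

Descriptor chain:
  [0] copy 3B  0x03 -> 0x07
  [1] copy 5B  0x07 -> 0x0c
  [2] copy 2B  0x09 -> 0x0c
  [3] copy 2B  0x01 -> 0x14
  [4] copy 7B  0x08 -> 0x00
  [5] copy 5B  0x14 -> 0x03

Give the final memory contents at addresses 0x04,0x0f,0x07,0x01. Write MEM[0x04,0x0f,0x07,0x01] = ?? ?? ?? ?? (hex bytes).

MEM[0x04,0x0f,0x07,0x01] = 73 78 16 7f

D0: mem[0x07..0x09] <- [1b fa 7f]
D1: mem[0x0c..0x10] <- [1b fa 7f 78 7d]
D2: mem[0x0c..0x0d] <- [7f 78]
D3: mem[0x14..0x15] <- [1a 73]
D4: mem[0x00..0x06] <- [fa 7f 78 7d 7f 78 7f]
D5: mem[0x03..0x07] <- [1a 73 e7 d7 16]
query mem[0x04]=0x73, mem[0x0f]=0x78, mem[0x07]=0x16, mem[0x01]=0x7f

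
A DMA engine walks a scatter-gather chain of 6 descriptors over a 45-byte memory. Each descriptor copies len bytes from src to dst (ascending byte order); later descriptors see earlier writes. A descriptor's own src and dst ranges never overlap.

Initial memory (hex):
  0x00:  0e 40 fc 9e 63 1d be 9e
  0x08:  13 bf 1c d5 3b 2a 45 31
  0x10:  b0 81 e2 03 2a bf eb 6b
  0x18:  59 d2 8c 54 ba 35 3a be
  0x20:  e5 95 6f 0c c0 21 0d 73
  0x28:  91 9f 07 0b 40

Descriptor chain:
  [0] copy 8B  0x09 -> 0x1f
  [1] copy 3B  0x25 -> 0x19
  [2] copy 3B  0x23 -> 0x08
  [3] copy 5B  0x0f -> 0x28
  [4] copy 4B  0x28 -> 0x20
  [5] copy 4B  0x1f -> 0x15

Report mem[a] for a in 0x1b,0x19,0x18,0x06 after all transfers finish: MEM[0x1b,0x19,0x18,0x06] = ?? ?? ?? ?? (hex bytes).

#0 dst[0x1f+8] := {0xbf,0x1c,0xd5,0x3b,0x2a,0x45,0x31,0xb0}
#1 dst[0x19+3] := {0x31,0xb0,0x73}
#2 dst[0x08+3] := {0x2a,0x45,0x31}
#3 dst[0x28+5] := {0x31,0xb0,0x81,0xe2,0x03}
#4 dst[0x20+4] := {0x31,0xb0,0x81,0xe2}
#5 dst[0x15+4] := {0xbf,0x31,0xb0,0x81}
query mem[0x1b]=0x73, mem[0x19]=0x31, mem[0x18]=0x81, mem[0x06]=0xbe

MEM[0x1b,0x19,0x18,0x06] = 73 31 81 be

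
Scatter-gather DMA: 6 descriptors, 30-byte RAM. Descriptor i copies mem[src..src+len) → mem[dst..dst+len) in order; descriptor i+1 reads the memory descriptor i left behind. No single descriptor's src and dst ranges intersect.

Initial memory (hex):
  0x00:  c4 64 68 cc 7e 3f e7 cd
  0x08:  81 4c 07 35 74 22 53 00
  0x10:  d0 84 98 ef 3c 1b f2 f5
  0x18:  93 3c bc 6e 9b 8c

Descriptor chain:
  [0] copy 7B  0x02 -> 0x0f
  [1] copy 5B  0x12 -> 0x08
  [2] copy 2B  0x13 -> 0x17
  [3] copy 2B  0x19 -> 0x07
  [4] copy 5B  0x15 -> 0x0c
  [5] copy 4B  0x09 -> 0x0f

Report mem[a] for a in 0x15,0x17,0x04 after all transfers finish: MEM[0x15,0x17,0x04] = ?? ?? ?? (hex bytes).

[0] 0x02->0x0f len=7 : 68 cc 7e 3f e7 cd 81
[1] 0x12->0x08 len=5 : 3f e7 cd 81 f2
[2] 0x13->0x17 len=2 : e7 cd
[3] 0x19->0x07 len=2 : 3c bc
[4] 0x15->0x0c len=5 : 81 f2 e7 cd 3c
[5] 0x09->0x0f len=4 : e7 cd 81 81
query mem[0x15]=0x81, mem[0x17]=0xe7, mem[0x04]=0x7e

MEM[0x15,0x17,0x04] = 81 e7 7e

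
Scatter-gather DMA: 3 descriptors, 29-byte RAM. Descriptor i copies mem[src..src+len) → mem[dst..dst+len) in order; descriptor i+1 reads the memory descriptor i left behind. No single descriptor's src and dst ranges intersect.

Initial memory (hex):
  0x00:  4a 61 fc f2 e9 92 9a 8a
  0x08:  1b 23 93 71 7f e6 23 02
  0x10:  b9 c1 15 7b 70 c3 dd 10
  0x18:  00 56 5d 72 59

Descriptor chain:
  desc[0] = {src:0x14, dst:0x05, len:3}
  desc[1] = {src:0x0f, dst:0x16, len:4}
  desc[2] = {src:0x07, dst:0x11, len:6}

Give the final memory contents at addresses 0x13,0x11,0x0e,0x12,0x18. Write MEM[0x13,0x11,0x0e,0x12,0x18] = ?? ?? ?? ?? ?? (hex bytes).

D0: mem[0x05..0x07] <- [70 c3 dd]
D1: mem[0x16..0x19] <- [02 b9 c1 15]
D2: mem[0x11..0x16] <- [dd 1b 23 93 71 7f]
query mem[0x13]=0x23, mem[0x11]=0xdd, mem[0x0e]=0x23, mem[0x12]=0x1b, mem[0x18]=0xc1

MEM[0x13,0x11,0x0e,0x12,0x18] = 23 dd 23 1b c1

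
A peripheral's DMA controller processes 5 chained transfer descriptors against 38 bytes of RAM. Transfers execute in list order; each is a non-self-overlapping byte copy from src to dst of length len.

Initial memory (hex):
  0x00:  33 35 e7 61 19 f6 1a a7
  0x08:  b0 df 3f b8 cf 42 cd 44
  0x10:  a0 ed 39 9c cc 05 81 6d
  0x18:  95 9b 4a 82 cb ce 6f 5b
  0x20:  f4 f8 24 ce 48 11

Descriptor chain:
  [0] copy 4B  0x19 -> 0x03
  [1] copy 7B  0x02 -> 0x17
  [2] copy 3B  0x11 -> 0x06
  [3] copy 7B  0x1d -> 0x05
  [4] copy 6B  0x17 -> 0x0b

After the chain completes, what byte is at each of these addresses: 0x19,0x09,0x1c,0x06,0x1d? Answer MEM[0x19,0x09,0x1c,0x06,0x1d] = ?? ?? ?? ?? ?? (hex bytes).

MEM[0x19,0x09,0x1c,0x06,0x1d] = 4a f8 a7 6f b0

#0 dst[0x03+4] := {0x9b,0x4a,0x82,0xcb}
#1 dst[0x17+7] := {0xe7,0x9b,0x4a,0x82,0xcb,0xa7,0xb0}
#2 dst[0x06+3] := {0xed,0x39,0x9c}
#3 dst[0x05+7] := {0xb0,0x6f,0x5b,0xf4,0xf8,0x24,0xce}
#4 dst[0x0b+6] := {0xe7,0x9b,0x4a,0x82,0xcb,0xa7}
query mem[0x19]=0x4a, mem[0x09]=0xf8, mem[0x1c]=0xa7, mem[0x06]=0x6f, mem[0x1d]=0xb0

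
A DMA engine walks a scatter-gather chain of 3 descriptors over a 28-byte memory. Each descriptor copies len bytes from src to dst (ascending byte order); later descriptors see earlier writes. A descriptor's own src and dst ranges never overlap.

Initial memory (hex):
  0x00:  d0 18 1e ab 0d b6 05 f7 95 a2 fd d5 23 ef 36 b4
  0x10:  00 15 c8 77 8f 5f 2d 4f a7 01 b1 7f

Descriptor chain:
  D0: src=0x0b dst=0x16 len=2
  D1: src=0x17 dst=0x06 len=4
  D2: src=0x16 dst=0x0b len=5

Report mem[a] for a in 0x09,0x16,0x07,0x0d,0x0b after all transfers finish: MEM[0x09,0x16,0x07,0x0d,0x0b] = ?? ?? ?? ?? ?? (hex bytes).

[0] 0x0b->0x16 len=2 : d5 23
[1] 0x17->0x06 len=4 : 23 a7 01 b1
[2] 0x16->0x0b len=5 : d5 23 a7 01 b1
query mem[0x09]=0xb1, mem[0x16]=0xd5, mem[0x07]=0xa7, mem[0x0d]=0xa7, mem[0x0b]=0xd5

MEM[0x09,0x16,0x07,0x0d,0x0b] = b1 d5 a7 a7 d5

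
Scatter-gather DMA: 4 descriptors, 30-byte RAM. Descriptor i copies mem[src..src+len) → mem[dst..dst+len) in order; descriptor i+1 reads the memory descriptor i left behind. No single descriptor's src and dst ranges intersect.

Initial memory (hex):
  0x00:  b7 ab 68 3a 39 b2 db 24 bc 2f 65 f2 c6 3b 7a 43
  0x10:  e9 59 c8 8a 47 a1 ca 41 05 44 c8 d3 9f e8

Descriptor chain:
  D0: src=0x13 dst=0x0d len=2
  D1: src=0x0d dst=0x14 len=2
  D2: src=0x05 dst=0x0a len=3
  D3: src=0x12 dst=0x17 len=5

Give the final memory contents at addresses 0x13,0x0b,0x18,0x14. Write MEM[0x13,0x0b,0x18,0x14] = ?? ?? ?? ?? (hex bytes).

#0 dst[0x0d+2] := {0x8a,0x47}
#1 dst[0x14+2] := {0x8a,0x47}
#2 dst[0x0a+3] := {0xb2,0xdb,0x24}
#3 dst[0x17+5] := {0xc8,0x8a,0x8a,0x47,0xca}
query mem[0x13]=0x8a, mem[0x0b]=0xdb, mem[0x18]=0x8a, mem[0x14]=0x8a

MEM[0x13,0x0b,0x18,0x14] = 8a db 8a 8a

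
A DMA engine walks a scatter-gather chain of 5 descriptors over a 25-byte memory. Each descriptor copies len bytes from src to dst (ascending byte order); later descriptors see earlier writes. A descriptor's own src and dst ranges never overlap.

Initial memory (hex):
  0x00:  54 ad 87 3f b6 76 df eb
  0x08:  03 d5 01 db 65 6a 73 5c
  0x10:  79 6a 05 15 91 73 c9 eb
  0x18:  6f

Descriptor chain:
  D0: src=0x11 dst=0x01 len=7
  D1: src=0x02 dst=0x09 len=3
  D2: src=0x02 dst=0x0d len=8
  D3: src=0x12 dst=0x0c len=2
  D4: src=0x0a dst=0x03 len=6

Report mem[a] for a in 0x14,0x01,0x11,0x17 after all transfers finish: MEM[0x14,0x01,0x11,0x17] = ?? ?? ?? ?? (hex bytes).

MEM[0x14,0x01,0x11,0x17] = 05 6a c9 eb

#0 dst[0x01+7] := {0x6a,0x05,0x15,0x91,0x73,0xc9,0xeb}
#1 dst[0x09+3] := {0x05,0x15,0x91}
#2 dst[0x0d+8] := {0x05,0x15,0x91,0x73,0xc9,0xeb,0x03,0x05}
#3 dst[0x0c+2] := {0xeb,0x03}
#4 dst[0x03+6] := {0x15,0x91,0xeb,0x03,0x15,0x91}
query mem[0x14]=0x05, mem[0x01]=0x6a, mem[0x11]=0xc9, mem[0x17]=0xeb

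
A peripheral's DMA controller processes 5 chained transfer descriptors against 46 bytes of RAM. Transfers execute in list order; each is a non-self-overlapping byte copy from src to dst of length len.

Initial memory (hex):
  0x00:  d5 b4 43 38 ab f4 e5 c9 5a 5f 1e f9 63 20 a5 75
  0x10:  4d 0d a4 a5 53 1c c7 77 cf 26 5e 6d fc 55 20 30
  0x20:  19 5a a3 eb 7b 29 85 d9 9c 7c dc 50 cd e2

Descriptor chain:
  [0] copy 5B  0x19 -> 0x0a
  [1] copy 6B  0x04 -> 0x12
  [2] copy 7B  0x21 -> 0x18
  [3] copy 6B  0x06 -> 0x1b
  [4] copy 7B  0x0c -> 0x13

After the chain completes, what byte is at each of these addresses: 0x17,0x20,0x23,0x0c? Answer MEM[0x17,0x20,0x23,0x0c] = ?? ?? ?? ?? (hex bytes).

[0] 0x19->0x0a len=5 : 26 5e 6d fc 55
[1] 0x04->0x12 len=6 : ab f4 e5 c9 5a 5f
[2] 0x21->0x18 len=7 : 5a a3 eb 7b 29 85 d9
[3] 0x06->0x1b len=6 : e5 c9 5a 5f 26 5e
[4] 0x0c->0x13 len=7 : 6d fc 55 75 4d 0d ab
query mem[0x17]=0x4d, mem[0x20]=0x5e, mem[0x23]=0xeb, mem[0x0c]=0x6d

MEM[0x17,0x20,0x23,0x0c] = 4d 5e eb 6d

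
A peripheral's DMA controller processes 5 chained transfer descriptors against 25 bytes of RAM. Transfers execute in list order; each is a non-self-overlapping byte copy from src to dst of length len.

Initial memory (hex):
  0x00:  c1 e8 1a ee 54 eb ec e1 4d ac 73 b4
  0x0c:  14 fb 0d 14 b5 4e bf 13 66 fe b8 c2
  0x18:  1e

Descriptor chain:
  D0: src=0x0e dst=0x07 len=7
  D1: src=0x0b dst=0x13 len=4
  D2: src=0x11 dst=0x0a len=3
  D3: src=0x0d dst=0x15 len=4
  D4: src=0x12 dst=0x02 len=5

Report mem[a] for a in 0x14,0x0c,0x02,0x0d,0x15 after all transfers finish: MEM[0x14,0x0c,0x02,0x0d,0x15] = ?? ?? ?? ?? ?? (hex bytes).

MEM[0x14,0x0c,0x02,0x0d,0x15] = 13 bf bf 66 66

D0: mem[0x07..0x0d] <- [0d 14 b5 4e bf 13 66]
D1: mem[0x13..0x16] <- [bf 13 66 0d]
D2: mem[0x0a..0x0c] <- [4e bf bf]
D3: mem[0x15..0x18] <- [66 0d 14 b5]
D4: mem[0x02..0x06] <- [bf bf 13 66 0d]
query mem[0x14]=0x13, mem[0x0c]=0xbf, mem[0x02]=0xbf, mem[0x0d]=0x66, mem[0x15]=0x66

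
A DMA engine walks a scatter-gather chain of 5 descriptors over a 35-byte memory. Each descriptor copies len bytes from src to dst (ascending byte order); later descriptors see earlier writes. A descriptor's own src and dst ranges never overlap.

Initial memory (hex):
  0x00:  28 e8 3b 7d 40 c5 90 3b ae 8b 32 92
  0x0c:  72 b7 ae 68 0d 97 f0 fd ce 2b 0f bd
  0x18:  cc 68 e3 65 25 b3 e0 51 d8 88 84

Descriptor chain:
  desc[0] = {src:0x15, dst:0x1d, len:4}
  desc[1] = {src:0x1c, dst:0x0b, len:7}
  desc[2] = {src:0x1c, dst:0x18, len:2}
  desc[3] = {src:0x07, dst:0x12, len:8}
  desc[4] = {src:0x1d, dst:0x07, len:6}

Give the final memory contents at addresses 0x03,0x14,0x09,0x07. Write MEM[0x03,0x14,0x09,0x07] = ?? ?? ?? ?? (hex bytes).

#0 dst[0x1d+4] := {0x2b,0x0f,0xbd,0xcc}
#1 dst[0x0b+7] := {0x25,0x2b,0x0f,0xbd,0xcc,0x88,0x84}
#2 dst[0x18+2] := {0x25,0x2b}
#3 dst[0x12+8] := {0x3b,0xae,0x8b,0x32,0x25,0x2b,0x0f,0xbd}
#4 dst[0x07+6] := {0x2b,0x0f,0xbd,0xcc,0x88,0x84}
query mem[0x03]=0x7d, mem[0x14]=0x8b, mem[0x09]=0xbd, mem[0x07]=0x2b

MEM[0x03,0x14,0x09,0x07] = 7d 8b bd 2b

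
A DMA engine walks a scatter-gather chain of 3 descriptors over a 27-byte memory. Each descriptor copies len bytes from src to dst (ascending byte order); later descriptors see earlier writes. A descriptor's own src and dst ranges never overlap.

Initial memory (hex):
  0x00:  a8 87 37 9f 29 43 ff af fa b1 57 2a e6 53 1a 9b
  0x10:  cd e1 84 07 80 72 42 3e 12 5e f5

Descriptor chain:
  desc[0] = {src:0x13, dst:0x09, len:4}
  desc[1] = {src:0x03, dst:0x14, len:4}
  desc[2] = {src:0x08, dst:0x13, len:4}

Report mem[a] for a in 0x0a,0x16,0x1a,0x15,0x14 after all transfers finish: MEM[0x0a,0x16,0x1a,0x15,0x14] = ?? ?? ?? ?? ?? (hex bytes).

[0] 0x13->0x09 len=4 : 07 80 72 42
[1] 0x03->0x14 len=4 : 9f 29 43 ff
[2] 0x08->0x13 len=4 : fa 07 80 72
query mem[0x0a]=0x80, mem[0x16]=0x72, mem[0x1a]=0xf5, mem[0x15]=0x80, mem[0x14]=0x07

MEM[0x0a,0x16,0x1a,0x15,0x14] = 80 72 f5 80 07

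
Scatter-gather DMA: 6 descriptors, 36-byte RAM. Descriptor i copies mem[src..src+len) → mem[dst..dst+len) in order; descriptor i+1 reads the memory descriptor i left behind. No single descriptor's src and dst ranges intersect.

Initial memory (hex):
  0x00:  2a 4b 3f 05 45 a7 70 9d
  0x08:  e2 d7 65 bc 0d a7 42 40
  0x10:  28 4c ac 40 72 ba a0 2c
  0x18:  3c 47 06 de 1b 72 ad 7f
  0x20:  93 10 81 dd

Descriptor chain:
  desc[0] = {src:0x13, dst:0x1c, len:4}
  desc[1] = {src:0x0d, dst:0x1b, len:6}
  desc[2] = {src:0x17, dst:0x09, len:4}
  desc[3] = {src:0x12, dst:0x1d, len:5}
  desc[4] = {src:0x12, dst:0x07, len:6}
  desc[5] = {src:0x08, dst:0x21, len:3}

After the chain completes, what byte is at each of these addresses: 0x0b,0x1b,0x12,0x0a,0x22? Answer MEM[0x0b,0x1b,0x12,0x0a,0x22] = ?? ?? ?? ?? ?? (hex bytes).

  after D0: wrote 4B at 0x1c = 4072baa0
  after D1: wrote 6B at 0x1b = a74240284cac
  after D2: wrote 4B at 0x09 = 2c3c4706
  after D3: wrote 5B at 0x1d = ac4072baa0
  after D4: wrote 6B at 0x07 = ac4072baa02c
  after D5: wrote 3B at 0x21 = 4072ba
query mem[0x0b]=0xa0, mem[0x1b]=0xa7, mem[0x12]=0xac, mem[0x0a]=0xba, mem[0x22]=0x72

MEM[0x0b,0x1b,0x12,0x0a,0x22] = a0 a7 ac ba 72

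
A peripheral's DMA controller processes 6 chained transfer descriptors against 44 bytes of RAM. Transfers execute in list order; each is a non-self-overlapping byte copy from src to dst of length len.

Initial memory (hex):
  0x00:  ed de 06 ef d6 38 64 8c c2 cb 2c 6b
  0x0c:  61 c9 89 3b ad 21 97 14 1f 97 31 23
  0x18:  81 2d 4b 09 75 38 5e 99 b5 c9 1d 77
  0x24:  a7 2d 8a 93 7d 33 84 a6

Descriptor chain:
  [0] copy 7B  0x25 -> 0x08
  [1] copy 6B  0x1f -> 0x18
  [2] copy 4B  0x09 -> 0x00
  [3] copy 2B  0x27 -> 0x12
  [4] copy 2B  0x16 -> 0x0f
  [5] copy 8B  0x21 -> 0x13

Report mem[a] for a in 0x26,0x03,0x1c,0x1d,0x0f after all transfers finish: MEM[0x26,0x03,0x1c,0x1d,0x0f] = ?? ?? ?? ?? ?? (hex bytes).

  after D0: wrote 7B at 0x08 = 2d8a937d3384a6
  after D1: wrote 6B at 0x18 = 99b5c91d77a7
  after D2: wrote 4B at 0x00 = 8a937d33
  after D3: wrote 2B at 0x12 = 937d
  after D4: wrote 2B at 0x0f = 3123
  after D5: wrote 8B at 0x13 = c91d77a72d8a937d
query mem[0x26]=0x8a, mem[0x03]=0x33, mem[0x1c]=0x77, mem[0x1d]=0xa7, mem[0x0f]=0x31

MEM[0x26,0x03,0x1c,0x1d,0x0f] = 8a 33 77 a7 31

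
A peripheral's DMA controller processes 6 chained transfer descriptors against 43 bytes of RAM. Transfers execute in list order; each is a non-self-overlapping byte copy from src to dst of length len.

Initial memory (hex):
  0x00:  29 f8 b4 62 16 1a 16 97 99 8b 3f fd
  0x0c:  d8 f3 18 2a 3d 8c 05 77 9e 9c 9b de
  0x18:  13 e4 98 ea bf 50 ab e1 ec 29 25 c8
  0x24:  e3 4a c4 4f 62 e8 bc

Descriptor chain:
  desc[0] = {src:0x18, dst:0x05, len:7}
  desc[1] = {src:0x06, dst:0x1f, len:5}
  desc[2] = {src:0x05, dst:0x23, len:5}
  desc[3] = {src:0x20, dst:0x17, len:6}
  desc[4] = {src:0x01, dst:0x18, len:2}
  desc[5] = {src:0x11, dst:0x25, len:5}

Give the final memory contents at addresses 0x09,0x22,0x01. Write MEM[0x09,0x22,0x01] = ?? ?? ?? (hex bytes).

#0 dst[0x05+7] := {0x13,0xe4,0x98,0xea,0xbf,0x50,0xab}
#1 dst[0x1f+5] := {0xe4,0x98,0xea,0xbf,0x50}
#2 dst[0x23+5] := {0x13,0xe4,0x98,0xea,0xbf}
#3 dst[0x17+6] := {0x98,0xea,0xbf,0x13,0xe4,0x98}
#4 dst[0x18+2] := {0xf8,0xb4}
#5 dst[0x25+5] := {0x8c,0x05,0x77,0x9e,0x9c}
query mem[0x09]=0xbf, mem[0x22]=0xbf, mem[0x01]=0xf8

MEM[0x09,0x22,0x01] = bf bf f8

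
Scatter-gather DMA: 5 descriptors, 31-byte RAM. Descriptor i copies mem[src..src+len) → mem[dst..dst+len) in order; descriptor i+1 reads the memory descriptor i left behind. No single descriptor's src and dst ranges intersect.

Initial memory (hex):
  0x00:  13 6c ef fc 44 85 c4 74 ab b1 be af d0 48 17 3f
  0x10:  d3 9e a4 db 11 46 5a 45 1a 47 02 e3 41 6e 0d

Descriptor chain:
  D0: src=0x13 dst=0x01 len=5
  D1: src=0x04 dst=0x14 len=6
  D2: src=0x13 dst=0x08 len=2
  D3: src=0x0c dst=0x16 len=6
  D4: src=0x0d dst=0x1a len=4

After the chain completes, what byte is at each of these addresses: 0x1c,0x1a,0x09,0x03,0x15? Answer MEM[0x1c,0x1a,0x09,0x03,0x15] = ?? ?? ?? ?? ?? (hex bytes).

  after D0: wrote 5B at 0x01 = db11465a45
  after D1: wrote 6B at 0x14 = 5a45c474abb1
  after D2: wrote 2B at 0x08 = db5a
  after D3: wrote 6B at 0x16 = d048173fd39e
  after D4: wrote 4B at 0x1a = 48173fd3
query mem[0x1c]=0x3f, mem[0x1a]=0x48, mem[0x09]=0x5a, mem[0x03]=0x46, mem[0x15]=0x45

MEM[0x1c,0x1a,0x09,0x03,0x15] = 3f 48 5a 46 45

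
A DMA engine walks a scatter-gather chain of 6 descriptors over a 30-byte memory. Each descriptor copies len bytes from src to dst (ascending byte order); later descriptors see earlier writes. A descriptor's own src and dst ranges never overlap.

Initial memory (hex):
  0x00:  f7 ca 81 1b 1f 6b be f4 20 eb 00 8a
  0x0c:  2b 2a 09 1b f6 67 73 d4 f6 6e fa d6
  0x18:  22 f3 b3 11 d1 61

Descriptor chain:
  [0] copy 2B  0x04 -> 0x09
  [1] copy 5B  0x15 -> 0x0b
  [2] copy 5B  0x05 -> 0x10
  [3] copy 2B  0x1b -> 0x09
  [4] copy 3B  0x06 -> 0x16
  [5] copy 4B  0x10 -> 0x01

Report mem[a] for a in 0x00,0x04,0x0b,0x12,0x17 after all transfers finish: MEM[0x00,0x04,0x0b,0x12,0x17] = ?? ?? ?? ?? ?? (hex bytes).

#0 dst[0x09+2] := {0x1f,0x6b}
#1 dst[0x0b+5] := {0x6e,0xfa,0xd6,0x22,0xf3}
#2 dst[0x10+5] := {0x6b,0xbe,0xf4,0x20,0x1f}
#3 dst[0x09+2] := {0x11,0xd1}
#4 dst[0x16+3] := {0xbe,0xf4,0x20}
#5 dst[0x01+4] := {0x6b,0xbe,0xf4,0x20}
query mem[0x00]=0xf7, mem[0x04]=0x20, mem[0x0b]=0x6e, mem[0x12]=0xf4, mem[0x17]=0xf4

MEM[0x00,0x04,0x0b,0x12,0x17] = f7 20 6e f4 f4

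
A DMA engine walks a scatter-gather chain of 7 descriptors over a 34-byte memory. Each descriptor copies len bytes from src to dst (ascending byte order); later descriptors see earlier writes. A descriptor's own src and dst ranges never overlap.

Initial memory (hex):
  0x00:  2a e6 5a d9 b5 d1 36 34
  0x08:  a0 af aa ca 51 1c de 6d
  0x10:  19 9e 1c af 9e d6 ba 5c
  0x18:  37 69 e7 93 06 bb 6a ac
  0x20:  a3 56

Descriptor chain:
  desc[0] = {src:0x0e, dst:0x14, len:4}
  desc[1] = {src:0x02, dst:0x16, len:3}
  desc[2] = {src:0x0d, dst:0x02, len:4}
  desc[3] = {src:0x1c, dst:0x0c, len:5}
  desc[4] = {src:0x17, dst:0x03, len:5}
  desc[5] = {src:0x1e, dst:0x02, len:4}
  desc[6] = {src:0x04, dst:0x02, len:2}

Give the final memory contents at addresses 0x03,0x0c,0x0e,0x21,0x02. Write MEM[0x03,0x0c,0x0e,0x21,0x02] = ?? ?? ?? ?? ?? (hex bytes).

  after D0: wrote 4B at 0x14 = de6d199e
  after D1: wrote 3B at 0x16 = 5ad9b5
  after D2: wrote 4B at 0x02 = 1cde6d19
  after D3: wrote 5B at 0x0c = 06bb6aaca3
  after D4: wrote 5B at 0x03 = d9b569e793
  after D5: wrote 4B at 0x02 = 6aaca356
  after D6: wrote 2B at 0x02 = a356
query mem[0x03]=0x56, mem[0x0c]=0x06, mem[0x0e]=0x6a, mem[0x21]=0x56, mem[0x02]=0xa3

MEM[0x03,0x0c,0x0e,0x21,0x02] = 56 06 6a 56 a3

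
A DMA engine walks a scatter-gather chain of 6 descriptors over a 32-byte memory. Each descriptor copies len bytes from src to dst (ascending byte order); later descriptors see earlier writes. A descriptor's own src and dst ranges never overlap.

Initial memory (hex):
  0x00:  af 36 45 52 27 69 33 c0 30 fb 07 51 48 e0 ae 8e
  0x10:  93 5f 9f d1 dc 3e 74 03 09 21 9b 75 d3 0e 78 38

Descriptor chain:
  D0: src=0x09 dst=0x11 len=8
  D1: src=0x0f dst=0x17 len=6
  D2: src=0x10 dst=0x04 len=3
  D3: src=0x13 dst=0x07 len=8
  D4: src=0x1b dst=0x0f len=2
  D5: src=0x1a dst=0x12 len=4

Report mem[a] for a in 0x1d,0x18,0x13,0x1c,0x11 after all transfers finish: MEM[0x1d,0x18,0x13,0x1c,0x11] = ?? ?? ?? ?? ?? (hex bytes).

[0] 0x09->0x11 len=8 : fb 07 51 48 e0 ae 8e 93
[1] 0x0f->0x17 len=6 : 8e 93 fb 07 51 48
[2] 0x10->0x04 len=3 : 93 fb 07
[3] 0x13->0x07 len=8 : 51 48 e0 ae 8e 93 fb 07
[4] 0x1b->0x0f len=2 : 51 48
[5] 0x1a->0x12 len=4 : 07 51 48 0e
query mem[0x1d]=0x0e, mem[0x18]=0x93, mem[0x13]=0x51, mem[0x1c]=0x48, mem[0x11]=0xfb

MEM[0x1d,0x18,0x13,0x1c,0x11] = 0e 93 51 48 fb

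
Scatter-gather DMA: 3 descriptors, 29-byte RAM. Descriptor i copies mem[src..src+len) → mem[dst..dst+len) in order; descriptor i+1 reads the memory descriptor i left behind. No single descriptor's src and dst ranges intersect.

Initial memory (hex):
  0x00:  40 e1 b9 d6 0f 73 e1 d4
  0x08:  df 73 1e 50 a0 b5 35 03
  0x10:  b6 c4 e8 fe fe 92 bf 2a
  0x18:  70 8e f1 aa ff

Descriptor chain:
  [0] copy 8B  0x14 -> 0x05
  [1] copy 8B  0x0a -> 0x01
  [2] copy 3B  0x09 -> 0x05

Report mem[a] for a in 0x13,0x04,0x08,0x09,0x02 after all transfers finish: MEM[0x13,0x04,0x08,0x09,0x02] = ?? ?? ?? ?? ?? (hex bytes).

MEM[0x13,0x04,0x08,0x09,0x02] = fe b5 c4 70 f1

  after D0: wrote 8B at 0x05 = fe92bf2a708ef1aa
  after D1: wrote 8B at 0x01 = 8ef1aab53503b6c4
  after D2: wrote 3B at 0x05 = 708ef1
query mem[0x13]=0xfe, mem[0x04]=0xb5, mem[0x08]=0xc4, mem[0x09]=0x70, mem[0x02]=0xf1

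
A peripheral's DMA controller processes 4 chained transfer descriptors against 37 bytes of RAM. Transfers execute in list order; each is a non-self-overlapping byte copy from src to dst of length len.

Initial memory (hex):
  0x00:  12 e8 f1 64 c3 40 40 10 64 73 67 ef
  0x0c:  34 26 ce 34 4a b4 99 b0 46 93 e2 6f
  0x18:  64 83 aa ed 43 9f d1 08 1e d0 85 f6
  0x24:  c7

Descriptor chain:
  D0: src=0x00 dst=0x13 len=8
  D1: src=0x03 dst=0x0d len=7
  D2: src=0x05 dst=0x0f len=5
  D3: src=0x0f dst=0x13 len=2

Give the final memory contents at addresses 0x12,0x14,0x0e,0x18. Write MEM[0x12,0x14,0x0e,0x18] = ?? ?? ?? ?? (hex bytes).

[0] 0x00->0x13 len=8 : 12 e8 f1 64 c3 40 40 10
[1] 0x03->0x0d len=7 : 64 c3 40 40 10 64 73
[2] 0x05->0x0f len=5 : 40 40 10 64 73
[3] 0x0f->0x13 len=2 : 40 40
query mem[0x12]=0x64, mem[0x14]=0x40, mem[0x0e]=0xc3, mem[0x18]=0x40

MEM[0x12,0x14,0x0e,0x18] = 64 40 c3 40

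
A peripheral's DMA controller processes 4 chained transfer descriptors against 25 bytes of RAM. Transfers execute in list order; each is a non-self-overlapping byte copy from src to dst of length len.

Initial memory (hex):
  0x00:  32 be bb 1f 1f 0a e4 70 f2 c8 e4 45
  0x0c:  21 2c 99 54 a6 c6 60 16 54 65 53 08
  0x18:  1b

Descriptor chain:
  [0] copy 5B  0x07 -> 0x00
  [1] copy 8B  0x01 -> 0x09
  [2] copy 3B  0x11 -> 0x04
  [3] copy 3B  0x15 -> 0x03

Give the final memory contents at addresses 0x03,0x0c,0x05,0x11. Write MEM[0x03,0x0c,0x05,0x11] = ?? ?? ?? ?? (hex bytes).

MEM[0x03,0x0c,0x05,0x11] = 65 45 08 c6

  after D0: wrote 5B at 0x00 = 70f2c8e445
  after D1: wrote 8B at 0x09 = f2c8e4450ae470f2
  after D2: wrote 3B at 0x04 = c66016
  after D3: wrote 3B at 0x03 = 655308
query mem[0x03]=0x65, mem[0x0c]=0x45, mem[0x05]=0x08, mem[0x11]=0xc6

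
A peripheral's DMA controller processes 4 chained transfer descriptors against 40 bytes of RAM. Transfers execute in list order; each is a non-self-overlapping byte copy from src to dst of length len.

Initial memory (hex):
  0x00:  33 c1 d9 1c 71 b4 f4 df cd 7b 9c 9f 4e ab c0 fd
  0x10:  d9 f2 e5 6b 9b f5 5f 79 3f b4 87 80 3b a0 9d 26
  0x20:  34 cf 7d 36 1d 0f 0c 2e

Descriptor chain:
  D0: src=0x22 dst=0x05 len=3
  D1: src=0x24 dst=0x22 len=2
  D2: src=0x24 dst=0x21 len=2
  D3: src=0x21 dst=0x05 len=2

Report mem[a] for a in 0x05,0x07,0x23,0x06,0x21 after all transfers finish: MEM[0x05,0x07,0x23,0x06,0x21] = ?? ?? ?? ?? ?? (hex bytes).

#0 dst[0x05+3] := {0x7d,0x36,0x1d}
#1 dst[0x22+2] := {0x1d,0x0f}
#2 dst[0x21+2] := {0x1d,0x0f}
#3 dst[0x05+2] := {0x1d,0x0f}
query mem[0x05]=0x1d, mem[0x07]=0x1d, mem[0x23]=0x0f, mem[0x06]=0x0f, mem[0x21]=0x1d

MEM[0x05,0x07,0x23,0x06,0x21] = 1d 1d 0f 0f 1d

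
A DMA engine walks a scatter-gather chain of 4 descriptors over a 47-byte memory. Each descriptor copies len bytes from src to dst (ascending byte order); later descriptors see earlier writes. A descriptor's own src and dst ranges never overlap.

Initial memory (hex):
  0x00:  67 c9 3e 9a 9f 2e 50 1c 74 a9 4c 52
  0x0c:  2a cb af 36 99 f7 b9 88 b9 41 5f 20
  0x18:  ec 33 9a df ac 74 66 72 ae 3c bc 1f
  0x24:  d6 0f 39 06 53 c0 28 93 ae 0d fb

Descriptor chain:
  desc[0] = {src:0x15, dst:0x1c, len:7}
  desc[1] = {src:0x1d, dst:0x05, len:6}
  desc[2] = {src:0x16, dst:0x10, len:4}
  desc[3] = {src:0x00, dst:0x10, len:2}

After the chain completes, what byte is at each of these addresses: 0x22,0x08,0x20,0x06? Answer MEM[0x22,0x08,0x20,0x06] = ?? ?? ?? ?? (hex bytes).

MEM[0x22,0x08,0x20,0x06] = df 33 33 20

D0: mem[0x1c..0x22] <- [41 5f 20 ec 33 9a df]
D1: mem[0x05..0x0a] <- [5f 20 ec 33 9a df]
D2: mem[0x10..0x13] <- [5f 20 ec 33]
D3: mem[0x10..0x11] <- [67 c9]
query mem[0x22]=0xdf, mem[0x08]=0x33, mem[0x20]=0x33, mem[0x06]=0x20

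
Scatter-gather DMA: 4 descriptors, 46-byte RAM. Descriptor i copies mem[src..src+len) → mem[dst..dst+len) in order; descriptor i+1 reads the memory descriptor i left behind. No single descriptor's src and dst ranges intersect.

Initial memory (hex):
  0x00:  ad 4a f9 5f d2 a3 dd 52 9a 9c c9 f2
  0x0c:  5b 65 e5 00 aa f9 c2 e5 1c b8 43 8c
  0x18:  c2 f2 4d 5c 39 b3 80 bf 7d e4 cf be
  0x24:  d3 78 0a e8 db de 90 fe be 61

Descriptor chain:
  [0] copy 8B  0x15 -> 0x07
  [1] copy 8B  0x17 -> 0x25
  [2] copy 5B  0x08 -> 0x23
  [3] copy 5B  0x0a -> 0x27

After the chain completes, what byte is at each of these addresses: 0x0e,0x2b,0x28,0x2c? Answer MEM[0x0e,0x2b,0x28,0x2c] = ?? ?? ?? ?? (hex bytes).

MEM[0x0e,0x2b,0x28,0x2c] = 39 39 f2 80

#0 dst[0x07+8] := {0xb8,0x43,0x8c,0xc2,0xf2,0x4d,0x5c,0x39}
#1 dst[0x25+8] := {0x8c,0xc2,0xf2,0x4d,0x5c,0x39,0xb3,0x80}
#2 dst[0x23+5] := {0x43,0x8c,0xc2,0xf2,0x4d}
#3 dst[0x27+5] := {0xc2,0xf2,0x4d,0x5c,0x39}
query mem[0x0e]=0x39, mem[0x2b]=0x39, mem[0x28]=0xf2, mem[0x2c]=0x80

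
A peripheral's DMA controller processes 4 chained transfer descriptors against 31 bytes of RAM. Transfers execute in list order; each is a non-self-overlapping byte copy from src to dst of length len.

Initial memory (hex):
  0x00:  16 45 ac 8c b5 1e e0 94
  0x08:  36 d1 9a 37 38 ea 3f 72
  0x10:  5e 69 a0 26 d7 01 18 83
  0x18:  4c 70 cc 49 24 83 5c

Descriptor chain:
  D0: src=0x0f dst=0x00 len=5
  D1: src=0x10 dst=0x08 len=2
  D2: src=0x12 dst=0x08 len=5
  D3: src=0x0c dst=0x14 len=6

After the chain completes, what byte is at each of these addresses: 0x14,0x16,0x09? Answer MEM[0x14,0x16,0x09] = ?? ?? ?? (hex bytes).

MEM[0x14,0x16,0x09] = 18 3f 26

  after D0: wrote 5B at 0x00 = 725e69a026
  after D1: wrote 2B at 0x08 = 5e69
  after D2: wrote 5B at 0x08 = a026d70118
  after D3: wrote 6B at 0x14 = 18ea3f725e69
query mem[0x14]=0x18, mem[0x16]=0x3f, mem[0x09]=0x26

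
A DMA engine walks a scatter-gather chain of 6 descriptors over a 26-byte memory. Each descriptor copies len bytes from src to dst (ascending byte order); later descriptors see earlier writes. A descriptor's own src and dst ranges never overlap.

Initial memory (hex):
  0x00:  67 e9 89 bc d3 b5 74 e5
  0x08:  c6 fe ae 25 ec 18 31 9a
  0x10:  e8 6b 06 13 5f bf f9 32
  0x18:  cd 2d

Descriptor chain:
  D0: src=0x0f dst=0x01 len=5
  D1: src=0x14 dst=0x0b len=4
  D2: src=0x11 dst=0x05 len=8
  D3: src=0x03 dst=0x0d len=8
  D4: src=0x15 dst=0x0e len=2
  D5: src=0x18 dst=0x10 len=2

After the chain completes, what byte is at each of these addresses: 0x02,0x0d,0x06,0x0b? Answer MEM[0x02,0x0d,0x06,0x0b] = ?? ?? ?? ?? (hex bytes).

#0 dst[0x01+5] := {0x9a,0xe8,0x6b,0x06,0x13}
#1 dst[0x0b+4] := {0x5f,0xbf,0xf9,0x32}
#2 dst[0x05+8] := {0x6b,0x06,0x13,0x5f,0xbf,0xf9,0x32,0xcd}
#3 dst[0x0d+8] := {0x6b,0x06,0x6b,0x06,0x13,0x5f,0xbf,0xf9}
#4 dst[0x0e+2] := {0xbf,0xf9}
#5 dst[0x10+2] := {0xcd,0x2d}
query mem[0x02]=0xe8, mem[0x0d]=0x6b, mem[0x06]=0x06, mem[0x0b]=0x32

MEM[0x02,0x0d,0x06,0x0b] = e8 6b 06 32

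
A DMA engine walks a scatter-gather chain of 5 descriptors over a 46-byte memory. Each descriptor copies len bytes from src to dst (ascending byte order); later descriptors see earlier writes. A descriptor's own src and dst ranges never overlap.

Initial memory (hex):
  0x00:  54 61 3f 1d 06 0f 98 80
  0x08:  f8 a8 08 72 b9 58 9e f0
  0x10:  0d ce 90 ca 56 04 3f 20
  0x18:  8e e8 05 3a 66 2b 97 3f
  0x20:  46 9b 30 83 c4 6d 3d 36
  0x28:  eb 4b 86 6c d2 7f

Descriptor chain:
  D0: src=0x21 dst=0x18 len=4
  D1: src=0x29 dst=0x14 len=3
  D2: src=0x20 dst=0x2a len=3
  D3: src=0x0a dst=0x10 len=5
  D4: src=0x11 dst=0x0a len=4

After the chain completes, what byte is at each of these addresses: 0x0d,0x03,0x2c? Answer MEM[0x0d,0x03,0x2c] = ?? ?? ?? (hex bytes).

MEM[0x0d,0x03,0x2c] = 9e 1d 30

[0] 0x21->0x18 len=4 : 9b 30 83 c4
[1] 0x29->0x14 len=3 : 4b 86 6c
[2] 0x20->0x2a len=3 : 46 9b 30
[3] 0x0a->0x10 len=5 : 08 72 b9 58 9e
[4] 0x11->0x0a len=4 : 72 b9 58 9e
query mem[0x0d]=0x9e, mem[0x03]=0x1d, mem[0x2c]=0x30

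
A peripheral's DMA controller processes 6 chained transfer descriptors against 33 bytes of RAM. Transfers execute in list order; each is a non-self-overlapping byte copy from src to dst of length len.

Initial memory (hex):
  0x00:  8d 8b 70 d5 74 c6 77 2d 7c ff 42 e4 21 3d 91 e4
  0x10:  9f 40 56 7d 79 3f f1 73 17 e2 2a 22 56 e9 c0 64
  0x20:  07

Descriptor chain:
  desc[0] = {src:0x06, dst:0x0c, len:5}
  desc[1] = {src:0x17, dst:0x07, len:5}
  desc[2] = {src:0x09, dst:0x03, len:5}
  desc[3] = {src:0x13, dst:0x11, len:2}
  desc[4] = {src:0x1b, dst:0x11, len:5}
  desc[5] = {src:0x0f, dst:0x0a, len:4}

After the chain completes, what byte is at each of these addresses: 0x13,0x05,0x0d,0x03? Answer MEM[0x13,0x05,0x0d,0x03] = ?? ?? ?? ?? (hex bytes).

MEM[0x13,0x05,0x0d,0x03] = e9 22 56 e2

[0] 0x06->0x0c len=5 : 77 2d 7c ff 42
[1] 0x17->0x07 len=5 : 73 17 e2 2a 22
[2] 0x09->0x03 len=5 : e2 2a 22 77 2d
[3] 0x13->0x11 len=2 : 7d 79
[4] 0x1b->0x11 len=5 : 22 56 e9 c0 64
[5] 0x0f->0x0a len=4 : ff 42 22 56
query mem[0x13]=0xe9, mem[0x05]=0x22, mem[0x0d]=0x56, mem[0x03]=0xe2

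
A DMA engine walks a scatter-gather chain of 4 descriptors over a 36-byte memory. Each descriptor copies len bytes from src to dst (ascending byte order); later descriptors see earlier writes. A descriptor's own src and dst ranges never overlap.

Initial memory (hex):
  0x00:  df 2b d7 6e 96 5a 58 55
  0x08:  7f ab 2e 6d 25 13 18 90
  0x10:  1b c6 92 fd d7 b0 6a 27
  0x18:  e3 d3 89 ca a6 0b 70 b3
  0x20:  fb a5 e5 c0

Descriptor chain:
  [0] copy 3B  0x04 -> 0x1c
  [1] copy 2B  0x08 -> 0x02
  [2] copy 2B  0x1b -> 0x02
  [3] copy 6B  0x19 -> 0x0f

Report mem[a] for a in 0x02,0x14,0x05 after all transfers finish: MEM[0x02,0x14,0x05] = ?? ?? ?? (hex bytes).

D0: mem[0x1c..0x1e] <- [96 5a 58]
D1: mem[0x02..0x03] <- [7f ab]
D2: mem[0x02..0x03] <- [ca 96]
D3: mem[0x0f..0x14] <- [d3 89 ca 96 5a 58]
query mem[0x02]=0xca, mem[0x14]=0x58, mem[0x05]=0x5a

MEM[0x02,0x14,0x05] = ca 58 5a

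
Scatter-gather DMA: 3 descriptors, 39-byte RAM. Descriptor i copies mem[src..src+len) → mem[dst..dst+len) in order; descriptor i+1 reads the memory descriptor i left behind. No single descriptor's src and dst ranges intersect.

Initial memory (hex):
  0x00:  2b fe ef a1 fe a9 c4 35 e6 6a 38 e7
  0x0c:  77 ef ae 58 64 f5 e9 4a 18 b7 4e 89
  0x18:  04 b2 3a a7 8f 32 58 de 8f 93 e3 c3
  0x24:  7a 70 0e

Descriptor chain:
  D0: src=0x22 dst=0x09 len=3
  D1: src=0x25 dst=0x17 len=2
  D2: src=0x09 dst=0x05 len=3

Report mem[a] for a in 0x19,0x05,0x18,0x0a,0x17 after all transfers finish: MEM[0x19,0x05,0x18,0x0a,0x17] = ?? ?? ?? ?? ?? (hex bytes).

  after D0: wrote 3B at 0x09 = e3c37a
  after D1: wrote 2B at 0x17 = 700e
  after D2: wrote 3B at 0x05 = e3c37a
query mem[0x19]=0xb2, mem[0x05]=0xe3, mem[0x18]=0x0e, mem[0x0a]=0xc3, mem[0x17]=0x70

MEM[0x19,0x05,0x18,0x0a,0x17] = b2 e3 0e c3 70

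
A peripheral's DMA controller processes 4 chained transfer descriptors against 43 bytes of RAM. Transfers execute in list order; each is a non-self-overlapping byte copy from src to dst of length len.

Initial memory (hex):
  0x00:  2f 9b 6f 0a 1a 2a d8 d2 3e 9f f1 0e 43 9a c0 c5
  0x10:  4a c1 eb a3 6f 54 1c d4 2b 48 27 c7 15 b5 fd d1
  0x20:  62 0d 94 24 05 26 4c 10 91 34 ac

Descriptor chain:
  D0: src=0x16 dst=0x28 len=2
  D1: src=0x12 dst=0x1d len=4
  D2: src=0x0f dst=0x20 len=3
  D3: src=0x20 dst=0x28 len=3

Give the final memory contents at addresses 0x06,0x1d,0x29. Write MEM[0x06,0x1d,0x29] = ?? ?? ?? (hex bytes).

MEM[0x06,0x1d,0x29] = d8 eb 4a

  after D0: wrote 2B at 0x28 = 1cd4
  after D1: wrote 4B at 0x1d = eba36f54
  after D2: wrote 3B at 0x20 = c54ac1
  after D3: wrote 3B at 0x28 = c54ac1
query mem[0x06]=0xd8, mem[0x1d]=0xeb, mem[0x29]=0x4a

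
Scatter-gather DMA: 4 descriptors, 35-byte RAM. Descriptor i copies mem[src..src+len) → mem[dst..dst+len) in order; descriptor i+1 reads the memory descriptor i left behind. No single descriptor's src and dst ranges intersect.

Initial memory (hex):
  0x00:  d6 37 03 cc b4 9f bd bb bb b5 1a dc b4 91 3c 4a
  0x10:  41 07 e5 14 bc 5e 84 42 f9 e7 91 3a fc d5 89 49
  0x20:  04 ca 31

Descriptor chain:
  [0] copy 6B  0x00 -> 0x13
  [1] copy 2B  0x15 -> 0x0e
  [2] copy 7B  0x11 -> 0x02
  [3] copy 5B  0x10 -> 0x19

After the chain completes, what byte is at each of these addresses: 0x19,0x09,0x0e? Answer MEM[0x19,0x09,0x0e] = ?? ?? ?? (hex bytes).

MEM[0x19,0x09,0x0e] = 41 b5 03

D0: mem[0x13..0x18] <- [d6 37 03 cc b4 9f]
D1: mem[0x0e..0x0f] <- [03 cc]
D2: mem[0x02..0x08] <- [07 e5 d6 37 03 cc b4]
D3: mem[0x19..0x1d] <- [41 07 e5 d6 37]
query mem[0x19]=0x41, mem[0x09]=0xb5, mem[0x0e]=0x03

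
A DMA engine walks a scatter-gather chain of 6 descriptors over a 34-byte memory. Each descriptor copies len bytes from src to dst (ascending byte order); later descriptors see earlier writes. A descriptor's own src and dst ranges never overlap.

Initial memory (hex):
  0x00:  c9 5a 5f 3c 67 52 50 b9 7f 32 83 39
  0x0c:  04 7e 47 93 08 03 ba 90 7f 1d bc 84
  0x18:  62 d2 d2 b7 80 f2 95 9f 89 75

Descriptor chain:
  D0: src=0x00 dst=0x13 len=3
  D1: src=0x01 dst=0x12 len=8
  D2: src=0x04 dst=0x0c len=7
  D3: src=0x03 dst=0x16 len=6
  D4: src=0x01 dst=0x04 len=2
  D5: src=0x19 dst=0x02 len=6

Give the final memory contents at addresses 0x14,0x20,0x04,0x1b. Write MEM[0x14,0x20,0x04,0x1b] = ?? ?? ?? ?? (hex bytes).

  after D0: wrote 3B at 0x13 = c95a5f
  after D1: wrote 8B at 0x12 = 5a5f3c675250b97f
  after D2: wrote 7B at 0x0c = 675250b97f3283
  after D3: wrote 6B at 0x16 = 3c675250b97f
  after D4: wrote 2B at 0x04 = 5a5f
  after D5: wrote 6B at 0x02 = 50b97f80f295
query mem[0x14]=0x3c, mem[0x20]=0x89, mem[0x04]=0x7f, mem[0x1b]=0x7f

MEM[0x14,0x20,0x04,0x1b] = 3c 89 7f 7f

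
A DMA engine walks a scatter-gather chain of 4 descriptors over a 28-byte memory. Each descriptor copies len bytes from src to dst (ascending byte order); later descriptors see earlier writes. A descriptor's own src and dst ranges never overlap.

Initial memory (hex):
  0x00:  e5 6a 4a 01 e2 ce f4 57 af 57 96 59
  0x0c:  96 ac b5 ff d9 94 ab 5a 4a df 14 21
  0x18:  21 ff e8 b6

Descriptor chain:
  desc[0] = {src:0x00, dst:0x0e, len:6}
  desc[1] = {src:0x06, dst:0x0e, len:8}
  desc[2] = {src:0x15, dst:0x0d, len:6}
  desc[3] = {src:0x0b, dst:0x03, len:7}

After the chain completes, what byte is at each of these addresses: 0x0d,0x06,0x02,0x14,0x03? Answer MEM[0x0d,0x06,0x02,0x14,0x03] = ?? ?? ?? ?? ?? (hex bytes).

MEM[0x0d,0x06,0x02,0x14,0x03] = ac 14 4a 96 59

D0: mem[0x0e..0x13] <- [e5 6a 4a 01 e2 ce]
D1: mem[0x0e..0x15] <- [f4 57 af 57 96 59 96 ac]
D2: mem[0x0d..0x12] <- [ac 14 21 21 ff e8]
D3: mem[0x03..0x09] <- [59 96 ac 14 21 21 ff]
query mem[0x0d]=0xac, mem[0x06]=0x14, mem[0x02]=0x4a, mem[0x14]=0x96, mem[0x03]=0x59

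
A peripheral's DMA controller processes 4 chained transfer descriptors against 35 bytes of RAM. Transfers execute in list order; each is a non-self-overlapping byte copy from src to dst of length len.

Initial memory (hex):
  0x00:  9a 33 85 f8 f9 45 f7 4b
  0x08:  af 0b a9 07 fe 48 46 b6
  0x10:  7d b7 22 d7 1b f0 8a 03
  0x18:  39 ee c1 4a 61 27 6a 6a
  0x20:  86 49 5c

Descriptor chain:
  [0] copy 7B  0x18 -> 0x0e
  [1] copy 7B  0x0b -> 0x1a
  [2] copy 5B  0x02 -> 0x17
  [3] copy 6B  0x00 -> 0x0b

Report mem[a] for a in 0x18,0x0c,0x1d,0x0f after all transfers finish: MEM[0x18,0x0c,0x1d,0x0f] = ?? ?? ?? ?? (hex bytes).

MEM[0x18,0x0c,0x1d,0x0f] = f8 33 39 f9

D0: mem[0x0e..0x14] <- [39 ee c1 4a 61 27 6a]
D1: mem[0x1a..0x20] <- [07 fe 48 39 ee c1 4a]
D2: mem[0x17..0x1b] <- [85 f8 f9 45 f7]
D3: mem[0x0b..0x10] <- [9a 33 85 f8 f9 45]
query mem[0x18]=0xf8, mem[0x0c]=0x33, mem[0x1d]=0x39, mem[0x0f]=0xf9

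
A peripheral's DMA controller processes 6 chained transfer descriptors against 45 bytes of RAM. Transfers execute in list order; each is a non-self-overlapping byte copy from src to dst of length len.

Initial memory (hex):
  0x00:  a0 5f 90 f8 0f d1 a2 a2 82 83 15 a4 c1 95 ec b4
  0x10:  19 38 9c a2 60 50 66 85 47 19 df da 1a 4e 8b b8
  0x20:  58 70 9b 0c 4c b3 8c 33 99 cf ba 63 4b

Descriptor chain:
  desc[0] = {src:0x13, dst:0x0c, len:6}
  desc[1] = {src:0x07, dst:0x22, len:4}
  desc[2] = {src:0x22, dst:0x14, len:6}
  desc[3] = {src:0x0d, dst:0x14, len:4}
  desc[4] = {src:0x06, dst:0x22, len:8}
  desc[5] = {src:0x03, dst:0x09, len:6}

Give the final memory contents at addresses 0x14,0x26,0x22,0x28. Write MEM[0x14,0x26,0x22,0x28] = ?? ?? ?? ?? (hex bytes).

MEM[0x14,0x26,0x22,0x28] = 60 15 a2 a2

[0] 0x13->0x0c len=6 : a2 60 50 66 85 47
[1] 0x07->0x22 len=4 : a2 82 83 15
[2] 0x22->0x14 len=6 : a2 82 83 15 8c 33
[3] 0x0d->0x14 len=4 : 60 50 66 85
[4] 0x06->0x22 len=8 : a2 a2 82 83 15 a4 a2 60
[5] 0x03->0x09 len=6 : f8 0f d1 a2 a2 82
query mem[0x14]=0x60, mem[0x26]=0x15, mem[0x22]=0xa2, mem[0x28]=0xa2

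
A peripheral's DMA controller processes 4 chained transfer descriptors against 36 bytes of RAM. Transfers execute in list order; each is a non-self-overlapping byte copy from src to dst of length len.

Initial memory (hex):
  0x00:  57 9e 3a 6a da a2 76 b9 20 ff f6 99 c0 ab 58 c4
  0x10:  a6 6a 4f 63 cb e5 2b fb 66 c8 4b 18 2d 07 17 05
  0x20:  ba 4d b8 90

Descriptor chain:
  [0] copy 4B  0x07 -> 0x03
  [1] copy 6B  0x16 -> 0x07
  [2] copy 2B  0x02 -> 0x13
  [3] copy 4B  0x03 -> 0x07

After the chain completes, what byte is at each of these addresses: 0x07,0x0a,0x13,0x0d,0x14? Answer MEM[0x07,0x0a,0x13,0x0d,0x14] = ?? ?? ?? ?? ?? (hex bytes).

MEM[0x07,0x0a,0x13,0x0d,0x14] = b9 f6 3a ab b9

#0 dst[0x03+4] := {0xb9,0x20,0xff,0xf6}
#1 dst[0x07+6] := {0x2b,0xfb,0x66,0xc8,0x4b,0x18}
#2 dst[0x13+2] := {0x3a,0xb9}
#3 dst[0x07+4] := {0xb9,0x20,0xff,0xf6}
query mem[0x07]=0xb9, mem[0x0a]=0xf6, mem[0x13]=0x3a, mem[0x0d]=0xab, mem[0x14]=0xb9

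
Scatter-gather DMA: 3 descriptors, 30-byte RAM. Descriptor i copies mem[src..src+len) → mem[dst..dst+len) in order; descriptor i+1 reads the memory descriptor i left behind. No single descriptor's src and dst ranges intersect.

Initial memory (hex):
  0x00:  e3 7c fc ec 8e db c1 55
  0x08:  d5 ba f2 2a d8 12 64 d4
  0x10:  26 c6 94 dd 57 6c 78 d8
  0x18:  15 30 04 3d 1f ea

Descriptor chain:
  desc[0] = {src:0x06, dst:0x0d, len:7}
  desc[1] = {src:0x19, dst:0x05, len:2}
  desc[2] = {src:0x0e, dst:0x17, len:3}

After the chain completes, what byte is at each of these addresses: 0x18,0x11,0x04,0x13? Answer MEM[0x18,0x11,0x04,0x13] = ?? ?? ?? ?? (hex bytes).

MEM[0x18,0x11,0x04,0x13] = d5 f2 8e d8

D0: mem[0x0d..0x13] <- [c1 55 d5 ba f2 2a d8]
D1: mem[0x05..0x06] <- [30 04]
D2: mem[0x17..0x19] <- [55 d5 ba]
query mem[0x18]=0xd5, mem[0x11]=0xf2, mem[0x04]=0x8e, mem[0x13]=0xd8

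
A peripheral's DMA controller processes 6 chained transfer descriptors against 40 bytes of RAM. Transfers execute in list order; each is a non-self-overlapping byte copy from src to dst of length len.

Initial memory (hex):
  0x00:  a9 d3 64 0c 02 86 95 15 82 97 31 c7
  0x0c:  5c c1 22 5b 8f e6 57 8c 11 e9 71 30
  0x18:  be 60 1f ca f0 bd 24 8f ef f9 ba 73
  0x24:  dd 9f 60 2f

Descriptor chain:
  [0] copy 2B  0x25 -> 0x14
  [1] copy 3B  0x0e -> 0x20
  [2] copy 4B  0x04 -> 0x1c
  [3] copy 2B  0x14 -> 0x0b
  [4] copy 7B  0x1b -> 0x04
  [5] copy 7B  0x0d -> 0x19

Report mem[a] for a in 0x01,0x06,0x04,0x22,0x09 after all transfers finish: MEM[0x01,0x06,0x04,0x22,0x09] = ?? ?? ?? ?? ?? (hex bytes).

MEM[0x01,0x06,0x04,0x22,0x09] = d3 86 ca 8f 22

[0] 0x25->0x14 len=2 : 9f 60
[1] 0x0e->0x20 len=3 : 22 5b 8f
[2] 0x04->0x1c len=4 : 02 86 95 15
[3] 0x14->0x0b len=2 : 9f 60
[4] 0x1b->0x04 len=7 : ca 02 86 95 15 22 5b
[5] 0x0d->0x19 len=7 : c1 22 5b 8f e6 57 8c
query mem[0x01]=0xd3, mem[0x06]=0x86, mem[0x04]=0xca, mem[0x22]=0x8f, mem[0x09]=0x22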